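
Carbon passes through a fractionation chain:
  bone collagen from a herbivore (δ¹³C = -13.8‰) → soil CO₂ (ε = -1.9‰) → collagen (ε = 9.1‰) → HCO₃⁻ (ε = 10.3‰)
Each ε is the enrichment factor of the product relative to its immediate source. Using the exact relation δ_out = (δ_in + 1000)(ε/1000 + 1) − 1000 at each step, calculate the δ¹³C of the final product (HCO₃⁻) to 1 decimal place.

3.5‰

step 1: δ = (-13.80 + 1000)·(-1.9/1000 + 1) − 1000 = -15.67‰
step 2: δ = (-15.67 + 1000)·(9.1/1000 + 1) − 1000 = -6.72‰
step 3: δ = (-6.72 + 1000)·(10.3/1000 + 1) − 1000 = 3.51‰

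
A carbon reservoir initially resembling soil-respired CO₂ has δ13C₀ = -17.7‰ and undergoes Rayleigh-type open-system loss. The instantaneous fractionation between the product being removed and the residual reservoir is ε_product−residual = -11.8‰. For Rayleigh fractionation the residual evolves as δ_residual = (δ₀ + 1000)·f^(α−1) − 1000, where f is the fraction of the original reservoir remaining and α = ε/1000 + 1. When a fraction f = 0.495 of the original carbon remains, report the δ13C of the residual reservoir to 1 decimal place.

-9.5‰

Rayleigh residual: δ_res = (δ₀ + 1000)·f^(α−1) − 1000
α = ε/1000 + 1 = 0.98820, so α − 1 = -0.01180
f^(α−1) = 0.495^(-0.01180) = 1.008332
δ_res = (-17.7 + 1000) × 1.008332 − 1000 = 990.485 − 1000 = -9.52‰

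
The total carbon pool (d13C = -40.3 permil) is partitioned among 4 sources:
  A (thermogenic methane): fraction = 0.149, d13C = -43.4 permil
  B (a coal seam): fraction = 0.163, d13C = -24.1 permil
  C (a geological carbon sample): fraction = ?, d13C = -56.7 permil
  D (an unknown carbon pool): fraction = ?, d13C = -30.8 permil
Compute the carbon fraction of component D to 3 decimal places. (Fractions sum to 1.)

Let f_D and f_C be the unknown fractions; fractions sum to 1 so f_D + f_C = 0.688.
Mass balance: Σ fᵢ·δᵢ = δ_bulk ⇒ f_D·(-30.8) + f_C·(-56.7) = -40.3 − (-10.395) = -29.905
Substitute f_C = 0.688 − f_D:
f_D·(-30.8 − -56.7) = -29.905 − 0.688×(-56.7) = 9.105
f_D = 9.105 / 25.9 = 0.3515

0.352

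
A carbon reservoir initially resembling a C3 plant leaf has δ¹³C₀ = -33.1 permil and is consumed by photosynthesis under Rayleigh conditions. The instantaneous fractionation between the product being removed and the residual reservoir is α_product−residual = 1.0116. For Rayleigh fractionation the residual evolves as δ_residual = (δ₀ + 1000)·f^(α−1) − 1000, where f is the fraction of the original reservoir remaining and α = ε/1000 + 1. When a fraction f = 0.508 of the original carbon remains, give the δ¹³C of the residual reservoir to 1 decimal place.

Rayleigh residual: δ_res = (δ₀ + 1000)·f^(α−1) − 1000
α − 1 = 0.01160
f^(α−1) = 0.508^(0.01160) = 0.992174
δ_res = (-33.1 + 1000) × 0.992174 − 1000 = 959.333 − 1000 = -40.67 permil

-40.7 permil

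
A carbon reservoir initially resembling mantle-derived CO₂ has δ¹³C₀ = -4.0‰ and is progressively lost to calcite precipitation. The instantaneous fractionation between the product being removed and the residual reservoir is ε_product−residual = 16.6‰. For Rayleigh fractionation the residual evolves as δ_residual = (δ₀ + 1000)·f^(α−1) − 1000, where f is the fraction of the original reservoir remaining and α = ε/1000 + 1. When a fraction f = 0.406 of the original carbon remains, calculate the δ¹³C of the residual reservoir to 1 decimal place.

Rayleigh residual: δ_res = (δ₀ + 1000)·f^(α−1) − 1000
α = ε/1000 + 1 = 1.01660, so α − 1 = 0.01660
f^(α−1) = 0.406^(0.01660) = 0.985148
δ_res = (-4.0 + 1000) × 0.985148 − 1000 = 981.208 − 1000 = -18.79‰

-18.8‰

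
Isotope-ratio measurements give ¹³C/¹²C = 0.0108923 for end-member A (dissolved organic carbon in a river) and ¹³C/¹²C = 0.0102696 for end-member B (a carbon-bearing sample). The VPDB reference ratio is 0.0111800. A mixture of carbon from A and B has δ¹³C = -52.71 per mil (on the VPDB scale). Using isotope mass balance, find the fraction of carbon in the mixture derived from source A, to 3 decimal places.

0.516

δ_A = (0.0108923/0.0111800 − 1)×1000 = (0.974267 − 1)×1000 = -25.733 per mil
δ_B = (0.0102696/0.0111800 − 1)×1000 = (0.918569 − 1)×1000 = -81.431 per mil
f_A = (δ_mix − δ_B)/(δ_A − δ_B) = (-52.71 − (-81.431))/(-25.733 − (-81.431))
f_A = 28.721 / 55.698 = 0.5157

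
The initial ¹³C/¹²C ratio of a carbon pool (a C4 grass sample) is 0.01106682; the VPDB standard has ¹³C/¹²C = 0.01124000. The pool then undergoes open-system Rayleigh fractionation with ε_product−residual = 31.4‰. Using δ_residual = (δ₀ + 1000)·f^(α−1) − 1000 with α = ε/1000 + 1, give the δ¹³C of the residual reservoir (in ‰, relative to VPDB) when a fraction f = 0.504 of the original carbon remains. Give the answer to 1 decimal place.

-36.4‰

δ₀ = (0.01106682/0.01124000 − 1)×1000 = (0.984593 − 1)×1000 = -15.407‰
α − 1 = ε/1000 = 0.0314
f^(α−1) = 0.504^(0.0314) = 0.978715
δ_res = (-15.407 + 1000) × 0.978715 − 1000 = 963.636 − 1000 = -36.36‰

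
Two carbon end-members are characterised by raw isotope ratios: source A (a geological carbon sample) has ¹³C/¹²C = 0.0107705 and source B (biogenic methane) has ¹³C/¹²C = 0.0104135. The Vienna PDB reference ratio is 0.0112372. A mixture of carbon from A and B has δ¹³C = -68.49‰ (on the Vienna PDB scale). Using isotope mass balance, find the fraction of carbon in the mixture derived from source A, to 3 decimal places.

0.151

δ_A = (0.0107705/0.0112372 − 1)×1000 = (0.958468 − 1)×1000 = -41.532‰
δ_B = (0.0104135/0.0112372 − 1)×1000 = (0.926699 − 1)×1000 = -73.301‰
f_A = (δ_mix − δ_B)/(δ_A − δ_B) = (-68.49 − (-73.301))/(-41.532 − (-73.301))
f_A = 4.811 / 31.769 = 0.1514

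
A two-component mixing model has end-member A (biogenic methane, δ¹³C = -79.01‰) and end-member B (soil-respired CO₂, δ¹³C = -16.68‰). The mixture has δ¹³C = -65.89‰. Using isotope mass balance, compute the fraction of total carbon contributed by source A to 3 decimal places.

0.790

δ_mix = f_A·δ_A + (1 − f_A)·δ_B  ⇒  f_A = (δ_mix − δ_B)/(δ_A − δ_B)
f_A = (-65.89 − (-16.68)) / (-79.01 − (-16.68))
f_A = -49.21 / -62.33 = 0.7895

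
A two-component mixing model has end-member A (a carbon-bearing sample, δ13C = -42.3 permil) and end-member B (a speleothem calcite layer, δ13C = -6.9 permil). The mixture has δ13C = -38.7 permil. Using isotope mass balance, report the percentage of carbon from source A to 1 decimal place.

89.8%

δ_mix = f_A·δ_A + (1 − f_A)·δ_B  ⇒  f_A = (δ_mix − δ_B)/(δ_A − δ_B)
f_A = (-38.7 − (-6.9)) / (-42.3 − (-6.9))
f_A = -31.8 / -35.4 = 0.8983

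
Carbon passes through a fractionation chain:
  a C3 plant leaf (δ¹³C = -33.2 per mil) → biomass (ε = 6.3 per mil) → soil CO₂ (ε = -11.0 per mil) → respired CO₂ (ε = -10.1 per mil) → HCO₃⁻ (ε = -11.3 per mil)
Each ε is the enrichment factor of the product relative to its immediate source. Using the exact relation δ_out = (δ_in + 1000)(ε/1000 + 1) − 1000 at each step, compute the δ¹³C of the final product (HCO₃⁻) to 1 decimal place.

-58.3 per mil

step 1: δ = (-33.20 + 1000)·(6.3/1000 + 1) − 1000 = -27.11 per mil
step 2: δ = (-27.11 + 1000)·(-11.0/1000 + 1) − 1000 = -37.81 per mil
step 3: δ = (-37.81 + 1000)·(-10.1/1000 + 1) − 1000 = -47.53 per mil
step 4: δ = (-47.53 + 1000)·(-11.3/1000 + 1) − 1000 = -58.29 per mil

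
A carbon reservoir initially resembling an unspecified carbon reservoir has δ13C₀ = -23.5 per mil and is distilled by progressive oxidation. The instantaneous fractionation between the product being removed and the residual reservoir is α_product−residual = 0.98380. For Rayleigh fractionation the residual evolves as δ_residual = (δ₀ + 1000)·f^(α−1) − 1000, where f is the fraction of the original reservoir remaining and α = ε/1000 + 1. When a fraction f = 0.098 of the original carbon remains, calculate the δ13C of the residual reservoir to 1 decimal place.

Rayleigh residual: δ_res = (δ₀ + 1000)·f^(α−1) − 1000
α − 1 = -0.01620
f^(α−1) = 0.098^(-0.01620) = 1.038346
δ_res = (-23.5 + 1000) × 1.038346 − 1000 = 1013.945 − 1000 = 13.94 per mil

13.9 per mil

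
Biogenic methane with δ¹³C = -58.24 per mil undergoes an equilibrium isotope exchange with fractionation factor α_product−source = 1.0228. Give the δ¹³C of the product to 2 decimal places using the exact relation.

δ_product = (δ_source + 1000)·α − 1000
δ_product = (-58.24 + 1000) × 1.0228 − 1000
δ_product = 963.232 − 1000 = -36.768 per mil

-36.77 per mil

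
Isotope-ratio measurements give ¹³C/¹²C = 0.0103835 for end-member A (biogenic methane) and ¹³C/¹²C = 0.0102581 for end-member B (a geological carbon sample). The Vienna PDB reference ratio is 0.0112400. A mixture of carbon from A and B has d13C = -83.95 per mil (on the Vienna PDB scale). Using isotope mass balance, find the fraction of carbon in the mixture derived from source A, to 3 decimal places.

0.305

δ_A = (0.0103835/0.0112400 − 1)×1000 = (0.923799 − 1)×1000 = -76.201 per mil
δ_B = (0.0102581/0.0112400 − 1)×1000 = (0.912642 − 1)×1000 = -87.358 per mil
f_A = (δ_mix − δ_B)/(δ_A − δ_B) = (-83.95 − (-87.358))/(-76.201 − (-87.358))
f_A = 3.408 / 11.157 = 0.3054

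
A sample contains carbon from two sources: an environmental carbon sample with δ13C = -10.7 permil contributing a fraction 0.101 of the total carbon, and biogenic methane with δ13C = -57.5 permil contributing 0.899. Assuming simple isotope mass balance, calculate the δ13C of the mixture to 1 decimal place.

δ_mix = f_A·δ_A + f_B·δ_B
δ_mix = 0.101 × (-10.7) + 0.899 × (-57.5)
δ_mix = -1.08 + -51.69 = -52.77 permil

-52.8 permil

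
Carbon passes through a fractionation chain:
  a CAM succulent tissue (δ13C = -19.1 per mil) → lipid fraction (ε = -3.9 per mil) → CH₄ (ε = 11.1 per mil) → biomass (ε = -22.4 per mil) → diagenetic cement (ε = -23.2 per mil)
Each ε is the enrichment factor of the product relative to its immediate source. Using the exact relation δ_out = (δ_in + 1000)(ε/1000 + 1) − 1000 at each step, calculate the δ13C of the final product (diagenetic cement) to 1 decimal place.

-56.6 per mil

step 1: δ = (-19.10 + 1000)·(-3.9/1000 + 1) − 1000 = -22.93 per mil
step 2: δ = (-22.93 + 1000)·(11.1/1000 + 1) − 1000 = -12.08 per mil
step 3: δ = (-12.08 + 1000)·(-22.4/1000 + 1) − 1000 = -34.21 per mil
step 4: δ = (-34.21 + 1000)·(-23.2/1000 + 1) − 1000 = -56.62 per mil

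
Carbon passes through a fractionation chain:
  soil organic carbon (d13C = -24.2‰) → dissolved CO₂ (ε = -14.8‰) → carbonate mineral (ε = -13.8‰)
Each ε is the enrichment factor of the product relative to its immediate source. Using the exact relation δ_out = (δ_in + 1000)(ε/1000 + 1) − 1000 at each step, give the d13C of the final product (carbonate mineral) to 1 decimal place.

-51.9‰

step 1: δ = (-24.20 + 1000)·(-14.8/1000 + 1) − 1000 = -38.64‰
step 2: δ = (-38.64 + 1000)·(-13.8/1000 + 1) − 1000 = -51.91‰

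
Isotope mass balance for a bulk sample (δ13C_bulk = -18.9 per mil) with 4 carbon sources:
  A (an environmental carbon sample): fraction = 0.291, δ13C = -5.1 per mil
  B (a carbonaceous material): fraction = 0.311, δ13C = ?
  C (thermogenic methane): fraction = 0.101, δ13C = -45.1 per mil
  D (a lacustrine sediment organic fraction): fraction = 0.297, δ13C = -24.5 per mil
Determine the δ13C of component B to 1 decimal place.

-18.0 per mil

Isotope mass balance: δ_bulk = Σ fᵢ·δᵢ.
-18.9 = 0.291×(-5.1) + 0.311×δ_B + 0.101×(-45.1) + 0.297×(-24.5)
0.311·δ_B = -18.9 − (-13.316) = -5.584
δ_B = -5.584 / 0.311 = -17.96 per mil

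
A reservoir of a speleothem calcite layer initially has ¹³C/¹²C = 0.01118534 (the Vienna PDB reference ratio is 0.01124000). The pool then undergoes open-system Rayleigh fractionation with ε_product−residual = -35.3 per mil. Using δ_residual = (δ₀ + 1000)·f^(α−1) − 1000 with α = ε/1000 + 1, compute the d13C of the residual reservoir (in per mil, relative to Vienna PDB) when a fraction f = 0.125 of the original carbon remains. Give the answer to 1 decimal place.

δ₀ = (0.01118534/0.01124000 − 1)×1000 = (0.995137 − 1)×1000 = -4.863 per mil
α − 1 = ε/1000 = -0.0353
f^(α−1) = 0.125^(-0.0353) = 1.076166
δ_res = (-4.863 + 1000) × 1.076166 − 1000 = 1070.932 − 1000 = 70.93 per mil

70.9 per mil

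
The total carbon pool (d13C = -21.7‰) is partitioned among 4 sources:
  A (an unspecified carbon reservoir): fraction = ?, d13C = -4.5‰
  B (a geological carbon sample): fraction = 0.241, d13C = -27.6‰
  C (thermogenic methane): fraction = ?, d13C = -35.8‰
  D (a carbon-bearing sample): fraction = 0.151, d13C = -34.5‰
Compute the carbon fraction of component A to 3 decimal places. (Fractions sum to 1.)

0.381

Let f_A and f_C be the unknown fractions; fractions sum to 1 so f_A + f_C = 0.608.
Mass balance: Σ fᵢ·δᵢ = δ_bulk ⇒ f_A·(-4.5) + f_C·(-35.8) = -21.7 − (-11.861) = -9.839
Substitute f_C = 0.608 − f_A:
f_A·(-4.5 − -35.8) = -9.839 − 0.608×(-35.8) = 11.927
f_A = 11.927 / 31.3 = 0.3811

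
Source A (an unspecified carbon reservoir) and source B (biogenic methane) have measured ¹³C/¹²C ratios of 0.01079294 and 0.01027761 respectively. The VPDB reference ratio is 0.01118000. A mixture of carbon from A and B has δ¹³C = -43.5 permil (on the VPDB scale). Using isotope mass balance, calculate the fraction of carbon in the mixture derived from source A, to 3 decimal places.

δ_A = (0.01079294/0.01118000 − 1)×1000 = (0.965379 − 1)×1000 = -34.621 permil
δ_B = (0.01027761/0.01118000 − 1)×1000 = (0.919285 − 1)×1000 = -80.715 permil
f_A = (δ_mix − δ_B)/(δ_A − δ_B) = (-43.5 − (-80.715))/(-34.621 − (-80.715))
f_A = 37.215 / 46.094 = 0.8074

0.807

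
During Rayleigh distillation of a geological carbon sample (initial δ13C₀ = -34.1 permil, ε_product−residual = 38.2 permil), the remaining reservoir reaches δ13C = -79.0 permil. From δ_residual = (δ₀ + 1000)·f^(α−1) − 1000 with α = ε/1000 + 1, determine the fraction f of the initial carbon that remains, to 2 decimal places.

0.29

α − 1 = ε/1000 = 0.0382
(δ_res + 1000)/(δ₀ + 1000) = (-79.0 + 1000)/(-34.1 + 1000) = 921.0/965.9 = 0.953515
f = 0.953515^(1/0.0382) = exp(ln(0.953515)/0.0382) = exp(-0.04760/0.0382)
f = exp(-1.2461) = 0.2876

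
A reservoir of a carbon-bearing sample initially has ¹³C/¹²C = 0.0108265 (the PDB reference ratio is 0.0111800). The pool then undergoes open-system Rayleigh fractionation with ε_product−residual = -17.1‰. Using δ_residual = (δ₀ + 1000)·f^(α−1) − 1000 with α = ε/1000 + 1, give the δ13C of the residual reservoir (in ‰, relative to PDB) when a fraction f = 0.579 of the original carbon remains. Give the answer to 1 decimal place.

-22.5‰

δ₀ = (0.0108265/0.0111800 − 1)×1000 = (0.968381 − 1)×1000 = -31.619‰
α − 1 = ε/1000 = -0.0171
f^(α−1) = 0.579^(-0.0171) = 1.009388
δ_res = (-31.619 + 1000) × 1.009388 − 1000 = 977.472 − 1000 = -22.53‰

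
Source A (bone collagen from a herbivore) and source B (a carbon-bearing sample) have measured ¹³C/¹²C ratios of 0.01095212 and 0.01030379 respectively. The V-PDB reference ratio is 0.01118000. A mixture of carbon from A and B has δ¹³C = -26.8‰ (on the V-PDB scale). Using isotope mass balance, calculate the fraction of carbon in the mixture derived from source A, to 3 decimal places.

δ_A = (0.01095212/0.01118000 − 1)×1000 = (0.979617 − 1)×1000 = -20.383‰
δ_B = (0.01030379/0.01118000 − 1)×1000 = (0.921627 − 1)×1000 = -78.373‰
f_A = (δ_mix − δ_B)/(δ_A − δ_B) = (-26.8 − (-78.373))/(-20.383 − (-78.373))
f_A = 51.573 / 57.990 = 0.8893

0.889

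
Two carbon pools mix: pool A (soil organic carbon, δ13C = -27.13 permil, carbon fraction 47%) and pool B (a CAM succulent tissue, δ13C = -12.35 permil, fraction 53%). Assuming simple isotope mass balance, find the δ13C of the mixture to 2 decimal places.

-19.30 permil

δ_mix = f_A·δ_A + f_B·δ_B
δ_mix = 0.47 × (-27.13) + 0.53 × (-12.35)
δ_mix = -12.751 + -6.546 = -19.297 permil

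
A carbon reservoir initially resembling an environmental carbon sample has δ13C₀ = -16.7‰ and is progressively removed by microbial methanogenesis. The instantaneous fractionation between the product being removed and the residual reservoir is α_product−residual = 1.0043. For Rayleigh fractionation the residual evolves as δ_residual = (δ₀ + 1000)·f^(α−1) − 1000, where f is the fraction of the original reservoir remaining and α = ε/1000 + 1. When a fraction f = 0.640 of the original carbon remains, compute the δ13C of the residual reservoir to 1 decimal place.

Rayleigh residual: δ_res = (δ₀ + 1000)·f^(α−1) − 1000
α − 1 = 0.00430
f^(α−1) = 0.640^(0.00430) = 0.998083
δ_res = (-16.7 + 1000) × 0.998083 − 1000 = 981.415 − 1000 = -18.59‰

-18.6‰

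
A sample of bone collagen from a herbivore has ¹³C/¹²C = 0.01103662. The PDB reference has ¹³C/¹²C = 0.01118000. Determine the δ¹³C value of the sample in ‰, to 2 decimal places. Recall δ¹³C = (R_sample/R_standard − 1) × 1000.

-12.82‰

δ¹³C = (R_sample / R_standard − 1) × 1000
R_sample / R_standard = 0.01103662 / 0.01118000 = 0.987175
δ¹³C = (0.987175 − 1) × 1000 = -12.825‰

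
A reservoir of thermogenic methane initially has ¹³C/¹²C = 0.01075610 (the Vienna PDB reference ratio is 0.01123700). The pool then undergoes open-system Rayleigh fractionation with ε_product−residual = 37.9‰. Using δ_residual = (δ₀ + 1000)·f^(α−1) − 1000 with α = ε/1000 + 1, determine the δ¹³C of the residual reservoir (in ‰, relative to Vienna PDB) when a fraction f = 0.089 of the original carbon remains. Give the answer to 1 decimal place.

δ₀ = (0.01075610/0.01123700 − 1)×1000 = (0.957204 − 1)×1000 = -42.796‰
α − 1 = ε/1000 = 0.0379
f^(α−1) = 0.089^(0.0379) = 0.912393
δ_res = (-42.796 + 1000) × 0.912393 − 1000 = 873.346 − 1000 = -126.65‰

-126.7‰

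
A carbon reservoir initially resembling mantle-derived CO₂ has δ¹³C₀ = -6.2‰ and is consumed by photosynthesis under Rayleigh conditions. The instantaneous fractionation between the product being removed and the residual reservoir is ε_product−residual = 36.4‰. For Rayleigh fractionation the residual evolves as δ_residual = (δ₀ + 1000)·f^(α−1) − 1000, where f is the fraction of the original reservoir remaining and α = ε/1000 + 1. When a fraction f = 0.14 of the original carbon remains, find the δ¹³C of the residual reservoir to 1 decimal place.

Rayleigh residual: δ_res = (δ₀ + 1000)·f^(α−1) − 1000
α = ε/1000 + 1 = 1.03640, so α − 1 = 0.03640
f^(α−1) = 0.14^(0.03640) = 0.930934
δ_res = (-6.2 + 1000) × 0.930934 − 1000 = 925.163 − 1000 = -74.84‰

-74.8‰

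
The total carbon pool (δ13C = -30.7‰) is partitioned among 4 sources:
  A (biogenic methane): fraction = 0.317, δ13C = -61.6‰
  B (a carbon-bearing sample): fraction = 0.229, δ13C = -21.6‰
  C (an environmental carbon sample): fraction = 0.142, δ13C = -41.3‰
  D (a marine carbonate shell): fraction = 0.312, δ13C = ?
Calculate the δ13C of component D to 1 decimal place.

Isotope mass balance: δ_bulk = Σ fᵢ·δᵢ.
-30.7 = 0.317×(-61.6) + 0.229×(-21.6) + 0.142×(-41.3) + 0.312×δ_D
0.312·δ_D = -30.7 − (-30.338) = -0.362
δ_D = -0.362 / 0.312 = -1.16‰

-1.2‰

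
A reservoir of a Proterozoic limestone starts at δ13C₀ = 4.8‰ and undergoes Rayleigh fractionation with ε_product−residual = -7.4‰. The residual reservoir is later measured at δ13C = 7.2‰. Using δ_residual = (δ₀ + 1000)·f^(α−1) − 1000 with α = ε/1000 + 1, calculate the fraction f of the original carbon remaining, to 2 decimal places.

α − 1 = ε/1000 = -0.0074
(δ_res + 1000)/(δ₀ + 1000) = (7.2 + 1000)/(4.8 + 1000) = 1007.2/1004.8 = 1.002389
f = 1.002389^(1/-0.0074) = exp(ln(1.002389)/-0.0074) = exp(0.00239/-0.0074)
f = exp(-0.3224) = 0.7244

0.72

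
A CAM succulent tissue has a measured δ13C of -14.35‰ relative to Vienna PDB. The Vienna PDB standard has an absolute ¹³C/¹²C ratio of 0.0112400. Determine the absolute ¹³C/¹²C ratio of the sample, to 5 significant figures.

R_sample = R_standard × (δ13C/1000 + 1)
R_sample = 0.0112400 × (-14.35/1000 + 1) = 0.0112400 × 0.985650
R_sample = 0.0110787

0.011079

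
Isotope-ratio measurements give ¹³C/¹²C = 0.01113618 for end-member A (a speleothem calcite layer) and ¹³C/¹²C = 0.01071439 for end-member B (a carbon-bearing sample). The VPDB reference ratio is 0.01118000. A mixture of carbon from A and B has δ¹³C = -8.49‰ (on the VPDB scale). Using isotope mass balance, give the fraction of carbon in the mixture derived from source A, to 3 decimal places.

δ_A = (0.01113618/0.01118000 − 1)×1000 = (0.996081 − 1)×1000 = -3.919‰
δ_B = (0.01071439/0.01118000 − 1)×1000 = (0.958353 − 1)×1000 = -41.647‰
f_A = (δ_mix − δ_B)/(δ_A − δ_B) = (-8.49 − (-41.647))/(-3.919 − (-41.647))
f_A = 33.157 / 37.727 = 0.8789

0.879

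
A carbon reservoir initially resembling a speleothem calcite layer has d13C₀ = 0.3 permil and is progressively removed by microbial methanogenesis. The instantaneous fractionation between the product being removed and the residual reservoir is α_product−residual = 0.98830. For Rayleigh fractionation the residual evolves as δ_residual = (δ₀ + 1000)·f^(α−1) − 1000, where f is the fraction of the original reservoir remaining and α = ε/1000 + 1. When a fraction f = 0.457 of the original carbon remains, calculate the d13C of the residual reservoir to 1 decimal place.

Rayleigh residual: δ_res = (δ₀ + 1000)·f^(α−1) − 1000
α − 1 = -0.01170
f^(α−1) = 0.457^(-0.01170) = 1.009204
δ_res = (0.3 + 1000) × 1.009204 − 1000 = 1009.507 − 1000 = 9.51 permil

9.5 permil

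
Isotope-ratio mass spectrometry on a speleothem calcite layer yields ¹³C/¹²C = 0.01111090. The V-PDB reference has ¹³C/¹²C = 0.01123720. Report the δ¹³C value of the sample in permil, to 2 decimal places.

-11.24 permil

δ¹³C = (R_sample / R_standard − 1) × 1000
R_sample / R_standard = 0.01111090 / 0.01123720 = 0.988761
δ¹³C = (0.988761 − 1) × 1000 = -11.239 permil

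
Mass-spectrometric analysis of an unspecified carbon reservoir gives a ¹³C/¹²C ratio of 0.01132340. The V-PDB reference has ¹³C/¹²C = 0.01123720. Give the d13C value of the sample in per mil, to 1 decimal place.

7.7 per mil

d13C = (R_sample / R_standard − 1) × 1000
R_sample / R_standard = 0.01132340 / 0.01123720 = 1.007671
d13C = (1.007671 − 1) × 1000 = 7.67 per mil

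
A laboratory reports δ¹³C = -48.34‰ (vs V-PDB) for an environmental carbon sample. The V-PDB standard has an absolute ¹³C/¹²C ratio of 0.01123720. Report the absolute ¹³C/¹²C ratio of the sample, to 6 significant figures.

0.0106940

R_sample = R_standard × (δ¹³C/1000 + 1)
R_sample = 0.01123720 × (-48.34/1000 + 1) = 0.01123720 × 0.951660
R_sample = 0.0106940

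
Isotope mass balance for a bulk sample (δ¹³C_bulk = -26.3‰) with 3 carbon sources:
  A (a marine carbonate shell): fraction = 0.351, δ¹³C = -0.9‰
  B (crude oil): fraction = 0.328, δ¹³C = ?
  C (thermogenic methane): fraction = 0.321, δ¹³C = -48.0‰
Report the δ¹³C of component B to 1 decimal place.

-32.2‰

Isotope mass balance: δ_bulk = Σ fᵢ·δᵢ.
-26.3 = 0.351×(-0.9) + 0.328×δ_B + 0.321×(-48.0)
0.328·δ_B = -26.3 − (-15.724) = -10.576
δ_B = -10.576 / 0.328 = -32.24‰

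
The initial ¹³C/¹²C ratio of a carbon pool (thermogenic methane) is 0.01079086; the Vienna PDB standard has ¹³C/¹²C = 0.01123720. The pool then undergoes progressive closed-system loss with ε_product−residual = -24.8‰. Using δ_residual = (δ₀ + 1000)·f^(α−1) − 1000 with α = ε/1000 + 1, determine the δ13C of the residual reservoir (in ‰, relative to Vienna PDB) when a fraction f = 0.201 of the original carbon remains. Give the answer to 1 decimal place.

-0.7‰

δ₀ = (0.01079086/0.01123720 − 1)×1000 = (0.960280 − 1)×1000 = -39.720‰
α − 1 = ε/1000 = -0.0248
f^(α−1) = 0.201^(-0.0248) = 1.040593
δ_res = (-39.720 + 1000) × 1.040593 − 1000 = 999.260 − 1000 = -0.74‰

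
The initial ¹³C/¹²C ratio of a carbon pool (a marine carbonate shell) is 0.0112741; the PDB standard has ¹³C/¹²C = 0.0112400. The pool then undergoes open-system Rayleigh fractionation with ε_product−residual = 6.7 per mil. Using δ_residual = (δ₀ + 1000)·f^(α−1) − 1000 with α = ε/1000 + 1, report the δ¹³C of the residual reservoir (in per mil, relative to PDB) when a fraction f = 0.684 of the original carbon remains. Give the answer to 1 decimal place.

0.5 per mil

δ₀ = (0.0112741/0.0112400 − 1)×1000 = (1.003034 − 1)×1000 = 3.034 per mil
α − 1 = ε/1000 = 0.0067
f^(α−1) = 0.684^(0.0067) = 0.997459
δ_res = (3.034 + 1000) × 0.997459 − 1000 = 1000.485 − 1000 = 0.48 per mil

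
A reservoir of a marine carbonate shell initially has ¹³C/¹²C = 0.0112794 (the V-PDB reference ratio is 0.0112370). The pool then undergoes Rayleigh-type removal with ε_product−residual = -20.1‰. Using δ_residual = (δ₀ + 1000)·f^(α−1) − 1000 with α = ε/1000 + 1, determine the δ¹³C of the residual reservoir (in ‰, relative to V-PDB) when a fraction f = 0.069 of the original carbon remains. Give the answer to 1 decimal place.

59.2‰

δ₀ = (0.0112794/0.0112370 − 1)×1000 = (1.003773 − 1)×1000 = 3.773‰
α − 1 = ε/1000 = -0.0201
f^(α−1) = 0.069^(-0.0201) = 1.055211
δ_res = (3.773 + 1000) × 1.055211 − 1000 = 1059.192 − 1000 = 59.19‰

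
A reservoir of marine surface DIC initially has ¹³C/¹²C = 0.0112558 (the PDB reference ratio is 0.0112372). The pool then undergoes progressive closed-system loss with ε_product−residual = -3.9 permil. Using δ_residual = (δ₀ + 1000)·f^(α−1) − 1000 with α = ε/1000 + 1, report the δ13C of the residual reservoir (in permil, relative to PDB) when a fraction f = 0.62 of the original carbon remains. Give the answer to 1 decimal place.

δ₀ = (0.0112558/0.0112372 − 1)×1000 = (1.001655 − 1)×1000 = 1.655 permil
α − 1 = ε/1000 = -0.0039
f^(α−1) = 0.62^(-0.0039) = 1.001866
δ_res = (1.655 + 1000) × 1.001866 − 1000 = 1003.524 − 1000 = 3.52 permil

3.5 permil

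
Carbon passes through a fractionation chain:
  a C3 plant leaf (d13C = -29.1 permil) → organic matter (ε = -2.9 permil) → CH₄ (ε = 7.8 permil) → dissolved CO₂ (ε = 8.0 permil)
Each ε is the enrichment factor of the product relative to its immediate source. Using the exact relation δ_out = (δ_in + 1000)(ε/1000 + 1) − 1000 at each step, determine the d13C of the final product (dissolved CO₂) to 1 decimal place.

-16.6 permil

step 1: δ = (-29.10 + 1000)·(-2.9/1000 + 1) − 1000 = -31.92 permil
step 2: δ = (-31.92 + 1000)·(7.8/1000 + 1) − 1000 = -24.36 permil
step 3: δ = (-24.36 + 1000)·(8.0/1000 + 1) − 1000 = -16.56 permil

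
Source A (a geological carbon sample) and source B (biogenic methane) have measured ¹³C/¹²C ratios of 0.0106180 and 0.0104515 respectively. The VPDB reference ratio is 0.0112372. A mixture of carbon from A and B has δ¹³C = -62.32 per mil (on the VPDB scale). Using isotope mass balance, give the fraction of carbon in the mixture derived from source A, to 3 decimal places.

δ_A = (0.0106180/0.0112372 − 1)×1000 = (0.944897 − 1)×1000 = -55.103 per mil
δ_B = (0.0104515/0.0112372 − 1)×1000 = (0.930080 − 1)×1000 = -69.920 per mil
f_A = (δ_mix − δ_B)/(δ_A − δ_B) = (-62.32 − (-69.920))/(-55.103 − (-69.920))
f_A = 7.600 / 14.817 = 0.5129

0.513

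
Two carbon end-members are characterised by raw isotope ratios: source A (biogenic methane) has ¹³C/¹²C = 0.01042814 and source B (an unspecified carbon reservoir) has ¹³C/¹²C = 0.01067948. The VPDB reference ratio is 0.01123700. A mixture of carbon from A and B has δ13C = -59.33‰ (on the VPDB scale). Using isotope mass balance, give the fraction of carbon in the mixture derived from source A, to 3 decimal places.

δ_A = (0.01042814/0.01123700 − 1)×1000 = (0.928018 − 1)×1000 = -71.982‰
δ_B = (0.01067948/0.01123700 − 1)×1000 = (0.950385 − 1)×1000 = -49.615‰
f_A = (δ_mix − δ_B)/(δ_A − δ_B) = (-59.33 − (-49.615))/(-71.982 − (-49.615))
f_A = -9.715 / -22.367 = 0.4344

0.434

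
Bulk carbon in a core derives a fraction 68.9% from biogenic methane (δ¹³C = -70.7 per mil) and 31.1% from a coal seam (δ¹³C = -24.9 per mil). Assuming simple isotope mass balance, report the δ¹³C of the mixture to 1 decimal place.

-56.5 per mil

δ_mix = f_A·δ_A + f_B·δ_B
δ_mix = 0.689 × (-70.7) + 0.311 × (-24.9)
δ_mix = -48.71 + -7.74 = -56.46 per mil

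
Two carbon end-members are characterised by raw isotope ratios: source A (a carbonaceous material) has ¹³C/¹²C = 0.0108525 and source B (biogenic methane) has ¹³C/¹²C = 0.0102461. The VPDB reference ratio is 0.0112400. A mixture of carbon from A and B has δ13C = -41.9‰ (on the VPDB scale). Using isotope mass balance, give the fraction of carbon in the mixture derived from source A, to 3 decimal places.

δ_A = (0.0108525/0.0112400 − 1)×1000 = (0.965525 − 1)×1000 = -34.475‰
δ_B = (0.0102461/0.0112400 − 1)×1000 = (0.911575 − 1)×1000 = -88.425‰
f_A = (δ_mix − δ_B)/(δ_A − δ_B) = (-41.9 − (-88.425))/(-34.475 − (-88.425))
f_A = 46.525 / 53.950 = 0.8624

0.862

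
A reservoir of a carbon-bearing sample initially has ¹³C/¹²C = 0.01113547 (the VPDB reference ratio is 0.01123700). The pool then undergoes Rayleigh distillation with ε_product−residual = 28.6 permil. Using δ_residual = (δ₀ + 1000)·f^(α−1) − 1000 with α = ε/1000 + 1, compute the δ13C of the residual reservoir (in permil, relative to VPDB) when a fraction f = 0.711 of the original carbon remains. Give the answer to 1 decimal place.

-18.7 permil

δ₀ = (0.01113547/0.01123700 − 1)×1000 = (0.990965 − 1)×1000 = -9.035 permil
α − 1 = ε/1000 = 0.0286
f^(α−1) = 0.711^(0.0286) = 0.990292
δ_res = (-9.035 + 1000) × 0.990292 − 1000 = 981.345 − 1000 = -18.66 permil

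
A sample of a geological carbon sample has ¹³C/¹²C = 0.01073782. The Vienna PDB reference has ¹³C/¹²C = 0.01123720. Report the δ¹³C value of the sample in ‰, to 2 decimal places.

-44.44‰

δ¹³C = (R_sample / R_standard − 1) × 1000
R_sample / R_standard = 0.01073782 / 0.01123720 = 0.955560
δ¹³C = (0.955560 − 1) × 1000 = -44.440‰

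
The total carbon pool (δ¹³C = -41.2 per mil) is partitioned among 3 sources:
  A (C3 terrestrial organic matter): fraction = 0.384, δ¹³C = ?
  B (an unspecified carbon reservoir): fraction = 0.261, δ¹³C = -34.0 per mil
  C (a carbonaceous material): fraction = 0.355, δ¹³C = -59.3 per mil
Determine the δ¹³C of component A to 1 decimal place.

-29.4 per mil

Isotope mass balance: δ_bulk = Σ fᵢ·δᵢ.
-41.2 = 0.384×δ_A + 0.261×(-34.0) + 0.355×(-59.3)
0.384·δ_A = -41.2 − (-29.925) = -11.275
δ_A = -11.275 / 0.384 = -29.36 per mil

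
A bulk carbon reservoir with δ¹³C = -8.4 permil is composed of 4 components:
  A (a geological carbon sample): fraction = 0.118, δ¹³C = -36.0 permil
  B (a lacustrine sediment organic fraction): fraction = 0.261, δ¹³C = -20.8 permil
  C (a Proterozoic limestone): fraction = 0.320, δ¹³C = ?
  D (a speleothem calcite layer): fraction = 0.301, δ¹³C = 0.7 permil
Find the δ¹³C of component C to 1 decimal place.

Isotope mass balance: δ_bulk = Σ fᵢ·δᵢ.
-8.4 = 0.118×(-36.0) + 0.261×(-20.8) + 0.320×δ_C + 0.301×(0.7)
0.320·δ_C = -8.4 − (-9.466) = 1.066
δ_C = 1.066 / 0.320 = 3.33 permil

3.3 permil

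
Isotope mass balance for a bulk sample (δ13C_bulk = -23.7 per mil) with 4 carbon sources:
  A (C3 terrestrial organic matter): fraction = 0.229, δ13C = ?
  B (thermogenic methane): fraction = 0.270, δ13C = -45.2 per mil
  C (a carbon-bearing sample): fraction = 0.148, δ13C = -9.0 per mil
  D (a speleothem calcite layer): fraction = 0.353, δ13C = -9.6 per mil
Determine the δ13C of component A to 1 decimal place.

-29.6 per mil

Isotope mass balance: δ_bulk = Σ fᵢ·δᵢ.
-23.7 = 0.229×δ_A + 0.270×(-45.2) + 0.148×(-9.0) + 0.353×(-9.6)
0.229·δ_A = -23.7 − (-16.925) = -6.775
δ_A = -6.775 / 0.229 = -29.59 per mil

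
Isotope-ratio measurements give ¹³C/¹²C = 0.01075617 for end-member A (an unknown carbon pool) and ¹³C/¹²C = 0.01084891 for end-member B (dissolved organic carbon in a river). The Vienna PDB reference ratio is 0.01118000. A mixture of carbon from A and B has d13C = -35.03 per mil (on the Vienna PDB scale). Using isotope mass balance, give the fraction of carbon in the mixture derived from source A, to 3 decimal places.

0.653

δ_A = (0.01075617/0.01118000 − 1)×1000 = (0.962090 − 1)×1000 = -37.910 per mil
δ_B = (0.01084891/0.01118000 − 1)×1000 = (0.970386 − 1)×1000 = -29.614 per mil
f_A = (δ_mix − δ_B)/(δ_A − δ_B) = (-35.03 − (-29.614))/(-37.910 − (-29.614))
f_A = -5.416 / -8.295 = 0.6529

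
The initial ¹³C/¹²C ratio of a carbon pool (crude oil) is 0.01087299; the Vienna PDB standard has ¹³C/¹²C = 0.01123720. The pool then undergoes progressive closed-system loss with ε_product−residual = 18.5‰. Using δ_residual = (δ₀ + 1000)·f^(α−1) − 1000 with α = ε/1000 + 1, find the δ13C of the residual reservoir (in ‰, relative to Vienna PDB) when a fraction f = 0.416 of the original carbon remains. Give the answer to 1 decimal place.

-48.0‰

δ₀ = (0.01087299/0.01123720 − 1)×1000 = (0.967589 − 1)×1000 = -32.411‰
α − 1 = ε/1000 = 0.0185
f^(α−1) = 0.416^(0.0185) = 0.983905
δ_res = (-32.411 + 1000) × 0.983905 − 1000 = 952.016 − 1000 = -47.98‰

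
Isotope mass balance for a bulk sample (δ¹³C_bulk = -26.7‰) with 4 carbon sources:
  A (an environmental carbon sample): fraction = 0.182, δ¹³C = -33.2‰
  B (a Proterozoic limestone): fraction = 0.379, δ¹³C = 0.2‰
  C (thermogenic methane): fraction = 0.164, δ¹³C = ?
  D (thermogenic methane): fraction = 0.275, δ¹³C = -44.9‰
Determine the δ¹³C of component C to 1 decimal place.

Isotope mass balance: δ_bulk = Σ fᵢ·δᵢ.
-26.7 = 0.182×(-33.2) + 0.379×(0.2) + 0.164×δ_C + 0.275×(-44.9)
0.164·δ_C = -26.7 − (-18.314) = -8.386
δ_C = -8.386 / 0.164 = -51.13‰

-51.1‰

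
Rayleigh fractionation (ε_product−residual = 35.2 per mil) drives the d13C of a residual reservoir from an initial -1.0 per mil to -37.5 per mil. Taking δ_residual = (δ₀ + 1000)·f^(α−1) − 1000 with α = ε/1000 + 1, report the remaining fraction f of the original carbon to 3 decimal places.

0.347

α − 1 = ε/1000 = 0.0352
(δ_res + 1000)/(δ₀ + 1000) = (-37.5 + 1000)/(-1.0 + 1000) = 962.5/999.0 = 0.963463
f = 0.963463^(1/0.0352) = exp(ln(0.963463)/0.0352) = exp(-0.03722/0.0352)
f = exp(-1.0574) = 0.3474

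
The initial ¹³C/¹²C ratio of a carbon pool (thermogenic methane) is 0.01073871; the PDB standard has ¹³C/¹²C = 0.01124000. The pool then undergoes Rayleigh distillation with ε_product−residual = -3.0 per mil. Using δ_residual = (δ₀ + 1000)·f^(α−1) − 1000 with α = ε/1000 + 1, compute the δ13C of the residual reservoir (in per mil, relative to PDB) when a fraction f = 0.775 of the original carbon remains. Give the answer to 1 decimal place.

δ₀ = (0.01073871/0.01124000 − 1)×1000 = (0.955401 − 1)×1000 = -44.599 per mil
α − 1 = ε/1000 = -0.0030
f^(α−1) = 0.775^(-0.0030) = 1.000765
δ_res = (-44.599 + 1000) × 1.000765 − 1000 = 956.132 − 1000 = -43.87 per mil

-43.9 per mil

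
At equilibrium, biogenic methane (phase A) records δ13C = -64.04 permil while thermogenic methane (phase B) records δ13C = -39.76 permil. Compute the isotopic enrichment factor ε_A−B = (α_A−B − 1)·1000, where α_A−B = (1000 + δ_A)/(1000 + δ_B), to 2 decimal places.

-25.29 permil

α_A−B = (1000 + -64.04) / (1000 + -39.76) = 935.96 / 960.24 = 0.974715
ε_A−B = (0.974715 − 1) × 1000 = -25.285 permil
(The approximation ε ≈ δ_A − δ_B would give -24.28 permil.)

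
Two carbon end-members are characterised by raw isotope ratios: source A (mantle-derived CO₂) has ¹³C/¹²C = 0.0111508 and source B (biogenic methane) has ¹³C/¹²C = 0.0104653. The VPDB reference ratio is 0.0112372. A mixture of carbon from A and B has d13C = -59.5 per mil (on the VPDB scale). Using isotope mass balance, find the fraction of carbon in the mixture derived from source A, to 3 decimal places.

0.151

δ_A = (0.0111508/0.0112372 − 1)×1000 = (0.992311 − 1)×1000 = -7.689 per mil
δ_B = (0.0104653/0.0112372 − 1)×1000 = (0.931309 − 1)×1000 = -68.691 per mil
f_A = (δ_mix − δ_B)/(δ_A − δ_B) = (-59.5 − (-68.691))/(-7.689 − (-68.691))
f_A = 9.191 / 61.003 = 0.1507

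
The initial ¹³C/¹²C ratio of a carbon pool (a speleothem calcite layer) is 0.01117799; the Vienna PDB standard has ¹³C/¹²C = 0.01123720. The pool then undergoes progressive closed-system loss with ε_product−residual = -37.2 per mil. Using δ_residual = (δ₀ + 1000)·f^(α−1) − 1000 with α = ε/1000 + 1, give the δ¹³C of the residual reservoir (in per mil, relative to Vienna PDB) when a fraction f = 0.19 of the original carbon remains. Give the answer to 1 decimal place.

δ₀ = (0.01117799/0.01123720 − 1)×1000 = (0.994731 − 1)×1000 = -5.269 per mil
α − 1 = ε/1000 = -0.0372
f^(α−1) = 0.19^(-0.0372) = 1.063727
δ_res = (-5.269 + 1000) × 1.063727 − 1000 = 1058.123 − 1000 = 58.12 per mil

58.1 per mil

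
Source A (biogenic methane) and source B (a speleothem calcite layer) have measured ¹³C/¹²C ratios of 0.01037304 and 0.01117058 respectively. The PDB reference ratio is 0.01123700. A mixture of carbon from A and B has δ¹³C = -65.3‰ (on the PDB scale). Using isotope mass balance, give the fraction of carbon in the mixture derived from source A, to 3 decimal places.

0.837

δ_A = (0.01037304/0.01123700 − 1)×1000 = (0.923115 − 1)×1000 = -76.885‰
δ_B = (0.01117058/0.01123700 − 1)×1000 = (0.994089 − 1)×1000 = -5.911‰
f_A = (δ_mix − δ_B)/(δ_A − δ_B) = (-65.3 − (-5.911))/(-76.885 − (-5.911))
f_A = -59.389 / -70.974 = 0.8368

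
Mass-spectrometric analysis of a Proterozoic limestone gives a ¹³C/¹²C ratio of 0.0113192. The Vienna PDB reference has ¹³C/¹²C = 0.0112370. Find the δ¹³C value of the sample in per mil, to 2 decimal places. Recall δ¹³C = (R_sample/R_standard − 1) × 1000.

7.32 per mil

δ¹³C = (R_sample / R_standard − 1) × 1000
R_sample / R_standard = 0.0113192 / 0.0112370 = 1.007315
δ¹³C = (1.007315 − 1) × 1000 = 7.315 per mil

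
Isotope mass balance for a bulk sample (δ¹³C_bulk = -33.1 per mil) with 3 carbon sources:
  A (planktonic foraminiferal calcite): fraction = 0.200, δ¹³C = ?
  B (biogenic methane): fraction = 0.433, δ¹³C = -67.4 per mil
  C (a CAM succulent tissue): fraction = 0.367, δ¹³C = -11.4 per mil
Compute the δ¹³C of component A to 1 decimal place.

1.3 per mil

Isotope mass balance: δ_bulk = Σ fᵢ·δᵢ.
-33.1 = 0.200×δ_A + 0.433×(-67.4) + 0.367×(-11.4)
0.200·δ_A = -33.1 − (-33.368) = 0.268
δ_A = 0.268 / 0.200 = 1.34 per mil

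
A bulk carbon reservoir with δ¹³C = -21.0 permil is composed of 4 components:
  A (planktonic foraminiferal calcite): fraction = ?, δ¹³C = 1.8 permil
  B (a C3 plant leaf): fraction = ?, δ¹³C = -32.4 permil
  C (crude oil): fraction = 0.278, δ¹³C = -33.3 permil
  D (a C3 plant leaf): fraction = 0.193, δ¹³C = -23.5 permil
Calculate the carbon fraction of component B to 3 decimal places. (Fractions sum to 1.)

0.239

Let f_B and f_A be the unknown fractions; fractions sum to 1 so f_B + f_A = 0.529.
Mass balance: Σ fᵢ·δᵢ = δ_bulk ⇒ f_B·(-32.4) + f_A·(1.8) = -21.0 − (-13.793) = -7.207
Substitute f_A = 0.529 − f_B:
f_B·(-32.4 − 1.8) = -7.207 − 0.529×(1.8) = -8.159
f_B = -8.159 / -34.2 = 0.2386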